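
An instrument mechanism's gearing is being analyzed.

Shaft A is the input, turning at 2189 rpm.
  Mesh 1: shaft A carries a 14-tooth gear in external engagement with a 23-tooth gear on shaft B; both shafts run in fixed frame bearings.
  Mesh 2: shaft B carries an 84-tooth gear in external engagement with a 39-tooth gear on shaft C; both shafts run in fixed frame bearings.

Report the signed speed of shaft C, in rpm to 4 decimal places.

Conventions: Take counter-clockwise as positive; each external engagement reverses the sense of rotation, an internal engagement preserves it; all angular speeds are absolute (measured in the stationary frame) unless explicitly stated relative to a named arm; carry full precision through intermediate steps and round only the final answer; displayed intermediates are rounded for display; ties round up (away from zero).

topology: fixed-axis compound train — 2 meshes, A→C
mesh 1 [14T→23T]: ω = 2189.0000×14/23 = 1332.4348 rpm, sense flips to −
mesh 2 [84T→39T]: ω = 1332.4348×84/39 = 2869.8595 rpm, sense flips to +
signed output speed = +2869.8595 rpm

+2869.8595 rpm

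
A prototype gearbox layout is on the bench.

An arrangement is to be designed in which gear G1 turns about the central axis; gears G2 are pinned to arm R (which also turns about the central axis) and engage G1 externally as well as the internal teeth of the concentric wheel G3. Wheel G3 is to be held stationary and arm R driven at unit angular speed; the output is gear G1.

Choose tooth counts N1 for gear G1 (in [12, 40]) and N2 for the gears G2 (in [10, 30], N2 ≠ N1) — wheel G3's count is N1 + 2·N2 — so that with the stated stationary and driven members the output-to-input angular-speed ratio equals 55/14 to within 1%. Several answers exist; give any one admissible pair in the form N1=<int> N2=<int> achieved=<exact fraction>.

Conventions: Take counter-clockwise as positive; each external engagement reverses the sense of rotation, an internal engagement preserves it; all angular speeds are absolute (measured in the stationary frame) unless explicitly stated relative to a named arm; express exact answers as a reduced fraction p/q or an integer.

class = planetary set [ratio 55/14 wanted; Willis about the carrier]
Willis with ω_ring = 0: ω_sun/ω_arm = (N1+N3)/N1; set equal to 55/14  ⇒  N3/N1 = 55/14 − 1 = 41/14
N3 = N1 + 2·N2  ⇒  N2/N1 = (N3/N1 − 1)/2 = (41/14 − 1)/2 = 27/28
smallest multiple with N1 ≥ 12 and N2 ≥ 10: k = 1  ⇒  N1 = 1·28 = 28, N2 = 1·27 = 27 (N1 ≤ 40, N2 ≤ 30, N2 ≠ N1 ✓), N3 = 28 + 2·27 = 82
check: (N1+N3)/N1 with N1 = 28, N3 = 82 gives 55/14; |achieved − target| = 0 ≤ 11/280 ✓

N1=28 N2=27 achieved=55/14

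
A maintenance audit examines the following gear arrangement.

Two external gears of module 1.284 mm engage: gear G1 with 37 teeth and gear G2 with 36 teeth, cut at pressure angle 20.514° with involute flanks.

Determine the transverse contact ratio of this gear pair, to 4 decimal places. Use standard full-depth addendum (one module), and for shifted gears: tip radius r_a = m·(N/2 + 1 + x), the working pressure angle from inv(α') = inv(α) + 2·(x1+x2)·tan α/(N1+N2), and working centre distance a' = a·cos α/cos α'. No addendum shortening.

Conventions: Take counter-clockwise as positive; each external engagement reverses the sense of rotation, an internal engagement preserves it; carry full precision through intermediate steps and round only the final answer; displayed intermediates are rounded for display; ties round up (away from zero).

class = single-mesh tooth geometry [involute pair 37T × 36T, m = 1.284]
base radii: r_b1 = 22.247678, r_b2 = 21.646389
tip radii: r_a1 = 25.038000, r_a2 = 24.396000
no profile shift: α' = α, a' = a
action lengths: √(r_a1²−r_b1²) = 11.486613, √(r_a2²−r_b2²) = 11.251606
base pitch p_b = π·m·cos α = 3.778008
CR = (11.486613 + 11.251606 − 46.866000·sin 20.51400°)/3.778008 = 1.671430
contact ratio ≈ 1.6714

1.6714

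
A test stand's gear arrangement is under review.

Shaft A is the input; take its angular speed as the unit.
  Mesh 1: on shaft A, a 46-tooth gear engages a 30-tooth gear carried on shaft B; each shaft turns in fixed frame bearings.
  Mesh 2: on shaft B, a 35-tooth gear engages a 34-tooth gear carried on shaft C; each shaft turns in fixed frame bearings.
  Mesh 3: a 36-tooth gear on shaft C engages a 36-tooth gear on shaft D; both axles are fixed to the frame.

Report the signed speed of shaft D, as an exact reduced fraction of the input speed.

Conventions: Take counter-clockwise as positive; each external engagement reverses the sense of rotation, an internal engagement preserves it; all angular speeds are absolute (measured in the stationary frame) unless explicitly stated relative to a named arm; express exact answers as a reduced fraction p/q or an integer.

-161/102

3-mesh fixed-axis compound train (all bearings frame-fixed)
mesh 1 [46T→30T]: |ω|/ω_in = 1×46/30 = 23/15, sense flips to −
mesh 2 [35T→34T]: |ω|/ω_in = (23/15)×35/34 = 161/102, sense flips to +
mesh 3 [36T→36T]: |ω|/ω_in = (161/102)×36/36 = 161/102, sense flips to −
signed output speed (× input speed) = -161/102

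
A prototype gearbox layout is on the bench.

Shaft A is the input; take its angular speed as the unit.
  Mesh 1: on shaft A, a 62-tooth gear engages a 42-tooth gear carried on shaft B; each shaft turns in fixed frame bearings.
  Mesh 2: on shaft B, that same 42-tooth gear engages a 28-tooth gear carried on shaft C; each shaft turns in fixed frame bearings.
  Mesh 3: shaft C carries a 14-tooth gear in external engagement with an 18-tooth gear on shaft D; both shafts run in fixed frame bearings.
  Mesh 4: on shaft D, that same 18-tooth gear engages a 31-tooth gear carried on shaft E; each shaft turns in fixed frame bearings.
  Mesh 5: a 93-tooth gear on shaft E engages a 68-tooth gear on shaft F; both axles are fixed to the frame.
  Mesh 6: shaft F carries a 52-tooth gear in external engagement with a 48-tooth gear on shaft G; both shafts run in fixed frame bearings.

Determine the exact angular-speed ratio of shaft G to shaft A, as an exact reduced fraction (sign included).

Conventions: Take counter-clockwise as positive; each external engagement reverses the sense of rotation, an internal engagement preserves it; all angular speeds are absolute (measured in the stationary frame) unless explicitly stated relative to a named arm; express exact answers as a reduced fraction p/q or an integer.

class = fixed-axis compound train [6 meshes; 6 ratios multiply, 6 sense flips]
mesh 1 [62T→42T]: running ratio 31/21, sense −
mesh 2 [42T→28T]: running ratio 31/14, sense +
mesh 3 [14T→18T]: running ratio 31/18, sense −
mesh 4 [18T→31T]: running ratio 1, sense +
mesh 5 [93T→68T]: running ratio 93/68, sense −
mesh 6 [52T→48T]: running ratio 403/272, sense +
ω_out/ω_in = 403/272

403/272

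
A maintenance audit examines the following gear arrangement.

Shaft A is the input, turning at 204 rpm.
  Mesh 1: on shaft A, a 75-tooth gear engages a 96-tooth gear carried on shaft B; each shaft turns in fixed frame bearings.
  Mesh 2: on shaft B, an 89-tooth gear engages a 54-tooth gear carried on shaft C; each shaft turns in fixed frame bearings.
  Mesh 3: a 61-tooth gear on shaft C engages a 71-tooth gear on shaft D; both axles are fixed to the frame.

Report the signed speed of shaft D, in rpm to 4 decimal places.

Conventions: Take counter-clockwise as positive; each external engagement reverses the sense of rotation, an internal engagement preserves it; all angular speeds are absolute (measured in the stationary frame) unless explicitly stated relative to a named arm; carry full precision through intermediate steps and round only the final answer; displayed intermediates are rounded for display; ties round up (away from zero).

3-mesh fixed-axis compound train (all bearings frame-fixed)
mesh 1 [75T→96T]: ω = 204.0000×75/96 = 159.3750 rpm, sense flips to −
mesh 2 [89T→54T]: ω = 159.3750×89/54 = 262.6736 rpm, sense flips to +
mesh 3 [61T→71T]: ω = 262.6736×61/71 = 225.6773 rpm, sense flips to −
signed output speed = -225.6773 rpm

-225.6773 rpm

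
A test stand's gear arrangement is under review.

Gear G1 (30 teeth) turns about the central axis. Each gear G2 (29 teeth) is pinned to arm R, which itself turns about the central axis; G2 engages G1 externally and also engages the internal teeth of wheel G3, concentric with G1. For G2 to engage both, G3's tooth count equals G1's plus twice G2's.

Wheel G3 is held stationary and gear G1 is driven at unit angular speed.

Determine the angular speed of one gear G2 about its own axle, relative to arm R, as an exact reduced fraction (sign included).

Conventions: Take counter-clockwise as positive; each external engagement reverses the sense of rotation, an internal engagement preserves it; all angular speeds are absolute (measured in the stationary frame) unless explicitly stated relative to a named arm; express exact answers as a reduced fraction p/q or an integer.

-1320/1711

class = planetary set [G3 = 30+2·29 = 88; Willis about the carrier]
ring teeth: 30 + 2·29 = 88
30(ω_sun−ω_arm) = −88(ω_ring−ω_arm),  ω_ring = 0, ω_sun = 1
30(1−ω_arm) = −88(0−ω_arm)  ⇒  118·ω_arm = 30  ⇒  ω_arm = 15/59
sun–planet mesh: 30·(1−15/59) = −29·(ω_p−ω_arm)  ⇒  ω_p−ω_arm = -1320/1711
exact speed ratio = -1320/1711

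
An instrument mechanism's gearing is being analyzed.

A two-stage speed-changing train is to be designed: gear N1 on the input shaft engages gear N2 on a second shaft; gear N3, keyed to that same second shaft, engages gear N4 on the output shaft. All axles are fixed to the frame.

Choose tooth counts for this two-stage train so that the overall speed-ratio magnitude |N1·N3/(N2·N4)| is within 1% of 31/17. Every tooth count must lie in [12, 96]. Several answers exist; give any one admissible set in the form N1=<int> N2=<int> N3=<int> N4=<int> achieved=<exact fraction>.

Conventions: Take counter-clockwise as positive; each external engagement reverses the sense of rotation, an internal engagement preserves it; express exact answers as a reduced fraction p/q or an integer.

design class (target 31/17): fixed-axis compound train
target = 31/17 in lowest terms: an exact hit needs N1·N3 = k·31 and N2·N4 = k·17 for one integer k, every count in [12, 96]; additionally prefer no 1:1 stage (N1 ≠ N2, N3 ≠ N4)
k = 1…11: no 1:1-free in-range split of k·31 and k·17 into factor pairs; take k = 12
k = 12: N1·N3 = 372 = 12·31, N2·N4 = 204 = 17·12
achieved = 12·31/(17·12) = 31/17; |achieved − target| = 0 ≤ 31/1700 ✓

N1=12 N2=17 N3=31 N4=12 achieved=31/17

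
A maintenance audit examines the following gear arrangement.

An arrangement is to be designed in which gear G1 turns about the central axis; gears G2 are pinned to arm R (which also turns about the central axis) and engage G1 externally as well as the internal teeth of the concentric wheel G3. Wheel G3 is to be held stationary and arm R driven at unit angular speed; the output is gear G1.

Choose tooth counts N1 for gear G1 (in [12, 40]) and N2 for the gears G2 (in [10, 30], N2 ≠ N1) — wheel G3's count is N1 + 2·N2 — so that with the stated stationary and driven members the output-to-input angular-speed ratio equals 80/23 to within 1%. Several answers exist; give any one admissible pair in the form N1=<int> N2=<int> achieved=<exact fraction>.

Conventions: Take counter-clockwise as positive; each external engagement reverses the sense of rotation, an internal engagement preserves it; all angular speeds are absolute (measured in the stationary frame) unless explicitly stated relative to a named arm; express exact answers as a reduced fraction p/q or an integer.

topology: planetary set — design target 80/23, arm = carrier (Willis)
Willis with ω_ring = 0: ω_sun/ω_arm = (N1+N3)/N1; set equal to 80/23  ⇒  N3/N1 = 80/23 − 1 = 57/23
N3 = N1 + 2·N2  ⇒  N2/N1 = (N3/N1 − 1)/2 = (57/23 − 1)/2 = 17/23
smallest multiple with N1 ≥ 12 and N2 ≥ 10: k = 1  ⇒  N1 = 1·23 = 23, N2 = 1·17 = 17 (N1 ≤ 40, N2 ≤ 30, N2 ≠ N1 ✓), N3 = 23 + 2·17 = 57
check: (N1+N3)/N1 with N1 = 23, N3 = 57 gives 80/23; |achieved − target| = 0 ≤ 4/115 ✓

N1=23 N2=17 achieved=80/23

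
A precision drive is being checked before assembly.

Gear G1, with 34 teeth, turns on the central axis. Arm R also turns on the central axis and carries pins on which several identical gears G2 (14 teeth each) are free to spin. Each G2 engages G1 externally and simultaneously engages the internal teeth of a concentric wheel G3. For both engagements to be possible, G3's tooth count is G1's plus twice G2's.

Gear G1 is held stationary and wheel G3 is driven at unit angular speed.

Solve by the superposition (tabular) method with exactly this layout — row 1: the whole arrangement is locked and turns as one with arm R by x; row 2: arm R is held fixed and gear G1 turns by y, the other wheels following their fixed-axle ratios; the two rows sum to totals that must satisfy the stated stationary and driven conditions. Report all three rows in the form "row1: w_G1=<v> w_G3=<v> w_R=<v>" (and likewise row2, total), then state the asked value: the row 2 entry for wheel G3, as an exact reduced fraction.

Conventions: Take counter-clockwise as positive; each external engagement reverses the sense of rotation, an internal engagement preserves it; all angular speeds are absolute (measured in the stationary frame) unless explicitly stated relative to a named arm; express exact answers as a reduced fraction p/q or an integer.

planetary set (34T centre, 14T on arm, 62T internal) — Willis relation
row 1 — lock + rotate with arm: ω_sun = ω_ring = ω_arm = x
row 2 — arm fixed, fixed-axis ratios: sun y, ring −(34/62)·y, arm 0
boundary: total ω_sun = x + y = 0 and total ω_ring = x − (34/62)·y = 1  ⇒  y = -31/48, x = 31/48
row 2 ring = −(34/62)·(-31/48) = 17/48
totals (row 1 + row 2): sun 31/48 + (-31/48) = 0, ring 31/48 + 17/48 = 1, arm 31/48 + 0 = 31/48
asked cell (row2, ring) = 17/48

row1: w_G1=31/48 w_G3=31/48 w_R=31/48
row2: w_G1=-31/48 w_G3=17/48 w_R=0
total: w_G1=0 w_G3=1 w_R=31/48
asked value: 17/48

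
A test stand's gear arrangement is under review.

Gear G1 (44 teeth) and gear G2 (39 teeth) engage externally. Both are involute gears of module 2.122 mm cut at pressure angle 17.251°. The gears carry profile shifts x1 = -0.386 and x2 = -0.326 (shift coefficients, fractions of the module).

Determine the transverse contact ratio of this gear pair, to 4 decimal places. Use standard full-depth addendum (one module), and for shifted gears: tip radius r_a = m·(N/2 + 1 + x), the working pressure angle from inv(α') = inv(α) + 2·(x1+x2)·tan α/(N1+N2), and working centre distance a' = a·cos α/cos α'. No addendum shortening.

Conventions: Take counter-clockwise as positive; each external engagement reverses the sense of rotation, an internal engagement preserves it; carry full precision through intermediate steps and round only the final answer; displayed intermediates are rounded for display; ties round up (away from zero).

single-mesh involute tooth geometry (44T engaging 39T at module 2.122)
base radii: r_b1 = 44.583909, r_b2 = 39.517556
tip radii: r_a1 = 47.986908, r_a2 = 42.809228
inv(α') = inv(17.251°) + 2·(-0.386-0.326)·tan α/(44+39) = 0.00411304  ⇒  α' = 13.14626°
a' = a·cos α / cos α' = 88.0630·cos 17.251°/cos 13.14626° = 86.364859
action lengths: √(r_a1²−r_b1²) = 17.748756, √(r_a2²−r_b2²) = 16.461858
base pitch p_b = π·m·cos α = 6.366567
CR = (17.748756 + 16.461858 − 86.364859·sin 13.14626°)/6.366567 = 2.288203
contact ratio ≈ 2.2882

2.2882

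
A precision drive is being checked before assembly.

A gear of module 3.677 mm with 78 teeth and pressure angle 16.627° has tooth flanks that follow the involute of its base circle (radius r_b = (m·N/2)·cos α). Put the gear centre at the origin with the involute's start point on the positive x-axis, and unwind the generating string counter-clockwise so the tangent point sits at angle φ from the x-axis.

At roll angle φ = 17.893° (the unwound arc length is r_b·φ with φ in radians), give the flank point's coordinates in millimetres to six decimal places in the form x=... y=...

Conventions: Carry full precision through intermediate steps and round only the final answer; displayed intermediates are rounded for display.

single-mesh involute tooth geometry (78T wheel at module 3.677)
pitch radius r_p = m·N/2 = 3.677·78/2 = 143.403000
base radius r_b = r_p·cos α = 143.403000·cos 16.627° = 137.407011
roll angle φ = 17.893° = 0.31229176 rad
x = r_b·(cos φ + φ·sin φ) = 143.944916
y = r_b·(sin φ − φ·cos φ) = 1.381427

x=143.944916 y=1.381427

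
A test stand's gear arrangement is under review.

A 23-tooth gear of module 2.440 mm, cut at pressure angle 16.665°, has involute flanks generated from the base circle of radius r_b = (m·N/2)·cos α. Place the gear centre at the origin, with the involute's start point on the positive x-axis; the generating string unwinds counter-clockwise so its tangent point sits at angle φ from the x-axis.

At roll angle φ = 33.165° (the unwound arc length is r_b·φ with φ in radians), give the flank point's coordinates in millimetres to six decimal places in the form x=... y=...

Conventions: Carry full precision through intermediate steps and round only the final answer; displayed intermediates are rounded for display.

topology: single-mesh involute geometry — m = 2.440, N = 23
pitch radius r_p = m·N/2 = 2.440·23/2 = 28.060000
base radius r_b = r_p·cos α = 28.060000·cos 16.665° = 26.881420
roll angle φ = 33.165° = 0.57883845 rad
x = r_b·(cos φ + φ·sin φ) = 31.014528
y = r_b·(sin φ − φ·cos φ) = 1.680279

x=31.014528 y=1.680279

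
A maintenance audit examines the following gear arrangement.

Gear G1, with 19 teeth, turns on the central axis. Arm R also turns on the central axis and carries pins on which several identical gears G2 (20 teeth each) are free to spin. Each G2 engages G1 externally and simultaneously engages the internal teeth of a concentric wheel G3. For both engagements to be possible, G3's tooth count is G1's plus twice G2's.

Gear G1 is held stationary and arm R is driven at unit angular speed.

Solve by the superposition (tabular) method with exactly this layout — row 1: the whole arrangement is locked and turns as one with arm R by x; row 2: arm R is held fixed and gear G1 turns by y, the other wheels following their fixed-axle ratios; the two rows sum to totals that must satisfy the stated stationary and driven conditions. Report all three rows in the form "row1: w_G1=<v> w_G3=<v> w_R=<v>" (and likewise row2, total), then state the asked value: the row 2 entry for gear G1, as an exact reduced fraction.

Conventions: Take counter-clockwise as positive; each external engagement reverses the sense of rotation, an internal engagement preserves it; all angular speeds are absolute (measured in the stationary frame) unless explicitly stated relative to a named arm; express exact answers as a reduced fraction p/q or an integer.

row1: w_G1=1 w_G3=1 w_R=1
row2: w_G1=-1 w_G3=19/59 w_R=0
total: w_G1=0 w_G3=78/59 w_R=1
asked value: -1

recognized (axles ride arm R): planetary set, 19/20/59 teeth
row 1 (train locked, turned with arm): all members turn x
row 2 (arm held, sun turns y): ω_ring = −(19/59)·y, ω_arm = 0
boundary: total ω_sun = x + y = 0 and total ω_arm = x = 1  ⇒  y = -1, x = 1
row 2 ring = −(19/59)·(-1) = 19/59
totals (row 1 + row 2): sun 1 + (-1) = 0, ring 1 + 19/59 = 78/59, arm 1 + 0 = 1
asked cell (row2, sun) = -1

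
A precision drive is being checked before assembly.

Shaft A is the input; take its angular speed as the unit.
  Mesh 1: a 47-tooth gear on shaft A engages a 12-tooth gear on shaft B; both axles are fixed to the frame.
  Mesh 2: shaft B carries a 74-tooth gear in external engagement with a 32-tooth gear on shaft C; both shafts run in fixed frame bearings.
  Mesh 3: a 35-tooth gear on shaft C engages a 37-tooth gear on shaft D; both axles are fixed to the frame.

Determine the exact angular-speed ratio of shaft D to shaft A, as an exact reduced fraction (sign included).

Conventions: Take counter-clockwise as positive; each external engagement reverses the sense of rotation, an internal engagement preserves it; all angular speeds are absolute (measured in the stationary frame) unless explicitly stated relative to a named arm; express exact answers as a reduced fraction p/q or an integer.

-1645/192

class = fixed-axis compound train [3 meshes; 3 ratios multiply, 3 sense flips]
mesh 1 [47T→12T]: running ratio 47/12, sense −
mesh 2 [74T→32T]: running ratio 1739/192, sense +
mesh 3 [35T→37T]: running ratio 1645/192, sense −
ω_out/ω_in = -1645/192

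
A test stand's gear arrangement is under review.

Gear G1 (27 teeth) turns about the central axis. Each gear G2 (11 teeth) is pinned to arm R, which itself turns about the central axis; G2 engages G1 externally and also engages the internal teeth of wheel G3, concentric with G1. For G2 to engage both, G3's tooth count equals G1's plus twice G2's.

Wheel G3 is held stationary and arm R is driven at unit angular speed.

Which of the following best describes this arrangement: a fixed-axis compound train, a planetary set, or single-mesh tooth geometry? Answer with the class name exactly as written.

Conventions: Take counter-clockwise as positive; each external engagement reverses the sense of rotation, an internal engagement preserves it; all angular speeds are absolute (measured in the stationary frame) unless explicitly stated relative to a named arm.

planetary set

class = planetary set [G3 = 27+2·11 = 49; Willis about the carrier]
classification: planetary set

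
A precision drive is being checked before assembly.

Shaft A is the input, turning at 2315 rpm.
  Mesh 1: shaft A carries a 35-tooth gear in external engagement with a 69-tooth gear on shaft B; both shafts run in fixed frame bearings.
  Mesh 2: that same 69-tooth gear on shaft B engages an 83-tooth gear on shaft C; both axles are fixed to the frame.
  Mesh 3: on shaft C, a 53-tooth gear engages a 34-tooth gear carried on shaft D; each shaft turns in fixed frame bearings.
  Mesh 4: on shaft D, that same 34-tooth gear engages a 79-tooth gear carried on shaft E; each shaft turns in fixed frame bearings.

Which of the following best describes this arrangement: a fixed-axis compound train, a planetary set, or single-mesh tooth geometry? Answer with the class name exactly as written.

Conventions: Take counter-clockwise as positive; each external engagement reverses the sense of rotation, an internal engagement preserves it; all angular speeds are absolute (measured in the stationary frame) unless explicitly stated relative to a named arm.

class = fixed-axis compound train [4 meshes; 4 ratios multiply, 4 sense flips]
classification: fixed-axis compound train

fixed-axis compound train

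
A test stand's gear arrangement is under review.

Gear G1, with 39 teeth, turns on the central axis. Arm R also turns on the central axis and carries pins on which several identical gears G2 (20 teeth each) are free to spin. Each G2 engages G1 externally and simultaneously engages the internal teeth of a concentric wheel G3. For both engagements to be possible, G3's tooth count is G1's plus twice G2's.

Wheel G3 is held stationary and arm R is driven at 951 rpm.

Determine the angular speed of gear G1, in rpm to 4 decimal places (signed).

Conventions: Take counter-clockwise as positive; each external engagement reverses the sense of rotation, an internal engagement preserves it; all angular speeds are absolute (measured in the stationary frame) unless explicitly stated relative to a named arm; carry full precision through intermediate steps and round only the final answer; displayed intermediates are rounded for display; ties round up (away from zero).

class = planetary set [G3 = 39+2·20 = 79; Willis about the carrier]
normalise by the input: solve with ω_arm = 1, then scale by 951 rpm
ring teeth: 39 + 2·20 = 79
39(ω_sun−ω_arm) = −79(ω_ring−ω_arm),  ω_ring = 0, ω_arm = 1
ω_sun = 1 − (79/39)(0−1) = 118/39
scale: ω_sun = 118/39 × 951 rpm = +2877.3846 rpm

+2877.3846 rpm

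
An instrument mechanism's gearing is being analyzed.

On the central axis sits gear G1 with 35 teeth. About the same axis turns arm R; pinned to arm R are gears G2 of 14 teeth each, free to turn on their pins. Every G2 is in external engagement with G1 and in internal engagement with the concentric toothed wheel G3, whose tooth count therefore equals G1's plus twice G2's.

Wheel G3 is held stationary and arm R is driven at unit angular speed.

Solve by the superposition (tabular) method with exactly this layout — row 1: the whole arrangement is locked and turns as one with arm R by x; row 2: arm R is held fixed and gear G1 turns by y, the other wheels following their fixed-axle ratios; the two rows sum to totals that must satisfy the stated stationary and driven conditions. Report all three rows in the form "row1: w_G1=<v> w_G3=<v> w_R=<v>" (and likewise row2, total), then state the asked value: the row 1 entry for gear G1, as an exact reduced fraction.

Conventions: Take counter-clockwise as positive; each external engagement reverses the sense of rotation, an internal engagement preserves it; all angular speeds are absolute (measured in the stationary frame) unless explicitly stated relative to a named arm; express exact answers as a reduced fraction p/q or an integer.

recognized (axles ride arm R): planetary set, 35/14/63 teeth
superposition row 1 [locked train]: every member turns x
superposition row 2 [arm held]: sun y, ring −(35/63)·y, arm 0
boundary: total ω_ring = x − (35/63)·y = 0 and total ω_arm = x = 1  ⇒  y = 9/5, x = 1
row 2 ring = −(35/63)·9/5 = -1
totals (row 1 + row 2): sun 1 + 9/5 = 14/5, ring 1 + (-1) = 0, arm 1 + 0 = 1
asked cell (row1, sun) = 1

row1: w_G1=1 w_G3=1 w_R=1
row2: w_G1=9/5 w_G3=-1 w_R=0
total: w_G1=14/5 w_G3=0 w_R=1
asked value: 1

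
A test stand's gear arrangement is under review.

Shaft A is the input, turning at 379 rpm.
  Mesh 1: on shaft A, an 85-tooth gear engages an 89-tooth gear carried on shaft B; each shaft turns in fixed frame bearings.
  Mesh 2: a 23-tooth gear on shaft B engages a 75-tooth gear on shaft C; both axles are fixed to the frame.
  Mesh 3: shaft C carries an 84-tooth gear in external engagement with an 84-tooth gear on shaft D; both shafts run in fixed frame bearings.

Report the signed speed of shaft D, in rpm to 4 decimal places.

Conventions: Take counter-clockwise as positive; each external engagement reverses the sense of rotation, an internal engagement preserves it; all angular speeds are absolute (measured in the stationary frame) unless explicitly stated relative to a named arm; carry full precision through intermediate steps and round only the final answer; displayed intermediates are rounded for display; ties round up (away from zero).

topology: fixed-axis compound train — 3 meshes, A→D
mesh 1 [85T→89T]: ω = 379.0000×85/89 = 361.9663 rpm, sense flips to −
mesh 2 [23T→75T]: ω = 361.9663×23/75 = 111.0030 rpm, sense flips to +
mesh 3 [84T→84T]: ω = 111.0030×84/84 = 111.0030 rpm, sense flips to −
signed output speed = -111.0030 rpm

-111.0030 rpm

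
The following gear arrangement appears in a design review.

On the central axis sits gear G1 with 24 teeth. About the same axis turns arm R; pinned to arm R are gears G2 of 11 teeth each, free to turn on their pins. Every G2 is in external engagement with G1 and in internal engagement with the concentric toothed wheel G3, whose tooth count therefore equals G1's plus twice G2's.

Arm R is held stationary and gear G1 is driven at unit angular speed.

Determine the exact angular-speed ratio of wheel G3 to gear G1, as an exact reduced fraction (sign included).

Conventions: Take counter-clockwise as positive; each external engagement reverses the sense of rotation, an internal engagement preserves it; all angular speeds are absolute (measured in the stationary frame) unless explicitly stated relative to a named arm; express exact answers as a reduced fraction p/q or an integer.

-12/23

topology: planetary set — G1 24T / G2 11T / G3 46T, arm = carrier (Willis)
ring teeth: 24 + 2·11 = 46
24(ω_sun−ω_arm) = −46(ω_ring−ω_arm),  ω_arm = 0, ω_sun = 1
ω_ring = 0 − (24/46)(1−0) = -12/23
ω_out/ω_in = -12/23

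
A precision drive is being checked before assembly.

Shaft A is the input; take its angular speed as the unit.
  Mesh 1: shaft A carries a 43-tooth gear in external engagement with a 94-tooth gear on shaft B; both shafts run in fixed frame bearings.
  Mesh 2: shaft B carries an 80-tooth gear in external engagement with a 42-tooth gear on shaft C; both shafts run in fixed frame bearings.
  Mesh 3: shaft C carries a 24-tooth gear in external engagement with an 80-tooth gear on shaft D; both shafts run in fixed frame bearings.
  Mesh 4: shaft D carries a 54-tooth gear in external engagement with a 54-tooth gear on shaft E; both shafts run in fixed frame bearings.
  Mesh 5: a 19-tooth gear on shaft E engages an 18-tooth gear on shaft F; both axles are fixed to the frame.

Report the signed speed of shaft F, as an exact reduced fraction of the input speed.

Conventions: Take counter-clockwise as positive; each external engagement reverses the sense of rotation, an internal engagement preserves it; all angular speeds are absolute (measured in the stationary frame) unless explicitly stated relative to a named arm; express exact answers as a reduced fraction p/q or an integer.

5-mesh fixed-axis compound train (all bearings frame-fixed)
mesh 1 [43T→94T]: |ω|/ω_in = 1×43/94 = 43/94, sense flips to −
mesh 2 [80T→42T]: |ω|/ω_in = (43/94)×80/42 = 860/987, sense flips to +
mesh 3 [24T→80T]: |ω|/ω_in = (860/987)×24/80 = 86/329, sense flips to −
mesh 4 [54T→54T]: |ω|/ω_in = (86/329)×54/54 = 86/329, sense flips to +
mesh 5 [19T→18T]: |ω|/ω_in = (86/329)×19/18 = 817/2961, sense flips to −
signed output speed (× input speed) = -817/2961

-817/2961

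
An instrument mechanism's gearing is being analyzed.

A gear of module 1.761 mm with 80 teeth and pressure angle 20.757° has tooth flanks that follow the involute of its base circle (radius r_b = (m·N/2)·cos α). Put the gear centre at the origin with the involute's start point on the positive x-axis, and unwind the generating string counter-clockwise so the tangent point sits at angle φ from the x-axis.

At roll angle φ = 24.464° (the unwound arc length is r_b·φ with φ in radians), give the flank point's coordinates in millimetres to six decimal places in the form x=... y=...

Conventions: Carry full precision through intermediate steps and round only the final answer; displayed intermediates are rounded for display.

topology: single-mesh involute geometry — m = 1.761, N = 80
pitch radius r_p = m·N/2 = 1.761·80/2 = 70.440000
base radius r_b = r_p·cos α = 70.440000·cos 20.757° = 65.867875
roll angle φ = 24.464° = 0.42697735 rad
x = r_b·(cos φ + φ·sin φ) = 71.601154
y = r_b·(sin φ − φ·cos φ) = 1.678141

x=71.601154 y=1.678141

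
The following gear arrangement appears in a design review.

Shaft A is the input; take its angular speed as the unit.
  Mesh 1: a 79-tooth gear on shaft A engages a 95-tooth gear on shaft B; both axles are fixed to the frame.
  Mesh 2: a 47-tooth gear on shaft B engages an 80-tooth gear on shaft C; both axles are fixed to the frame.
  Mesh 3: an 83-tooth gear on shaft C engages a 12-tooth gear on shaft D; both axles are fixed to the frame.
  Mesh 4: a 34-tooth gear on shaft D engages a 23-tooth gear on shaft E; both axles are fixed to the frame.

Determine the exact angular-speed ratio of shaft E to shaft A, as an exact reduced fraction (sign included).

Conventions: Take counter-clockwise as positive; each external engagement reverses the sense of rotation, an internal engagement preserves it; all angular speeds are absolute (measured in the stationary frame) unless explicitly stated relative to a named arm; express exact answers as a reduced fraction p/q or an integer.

class = fixed-axis compound train [4 meshes; 4 ratios multiply, 4 sense flips]
mesh 1 [79T→95T]: running ratio 79/95, sense −
mesh 2 [47T→80T]: running ratio 3713/7600, sense +
mesh 3 [83T→12T]: running ratio 308179/91200, sense −
mesh 4 [34T→23T]: running ratio 5239043/1048800, sense +
ω_out/ω_in = 5239043/1048800

5239043/1048800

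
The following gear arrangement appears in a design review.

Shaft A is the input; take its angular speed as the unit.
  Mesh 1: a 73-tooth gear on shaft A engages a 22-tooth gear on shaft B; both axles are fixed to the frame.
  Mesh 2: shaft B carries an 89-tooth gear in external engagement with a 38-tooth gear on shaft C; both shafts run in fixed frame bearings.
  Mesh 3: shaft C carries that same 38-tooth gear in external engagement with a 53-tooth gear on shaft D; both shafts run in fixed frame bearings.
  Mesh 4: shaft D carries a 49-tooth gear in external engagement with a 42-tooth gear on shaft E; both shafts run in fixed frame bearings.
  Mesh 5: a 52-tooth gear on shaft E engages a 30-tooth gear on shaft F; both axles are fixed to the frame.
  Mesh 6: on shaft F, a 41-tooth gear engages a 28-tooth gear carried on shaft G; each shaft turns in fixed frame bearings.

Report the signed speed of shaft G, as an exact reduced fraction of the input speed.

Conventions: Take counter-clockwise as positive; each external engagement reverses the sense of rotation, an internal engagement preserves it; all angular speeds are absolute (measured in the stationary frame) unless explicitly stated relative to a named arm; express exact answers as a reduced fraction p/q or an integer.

6-mesh fixed-axis compound train (all bearings frame-fixed)
mesh 1 [73T→22T]: |ω|/ω_in = 1×73/22 = 73/22, sense flips to −
mesh 2 [89T→38T]: |ω|/ω_in = (73/22)×89/38 = 6497/836, sense flips to +
mesh 3 [38T→53T]: |ω|/ω_in = (6497/836)×38/53 = 6497/1166, sense flips to −
mesh 4 [49T→42T]: |ω|/ω_in = (6497/1166)×49/42 = 45479/6996, sense flips to +
mesh 5 [52T→30T]: |ω|/ω_in = (45479/6996)×52/30 = 591227/52470, sense flips to −
mesh 6 [41T→28T]: |ω|/ω_in = (591227/52470)×41/28 = 3462901/209880, sense flips to +
signed output speed (× input speed) = 3462901/209880

3462901/209880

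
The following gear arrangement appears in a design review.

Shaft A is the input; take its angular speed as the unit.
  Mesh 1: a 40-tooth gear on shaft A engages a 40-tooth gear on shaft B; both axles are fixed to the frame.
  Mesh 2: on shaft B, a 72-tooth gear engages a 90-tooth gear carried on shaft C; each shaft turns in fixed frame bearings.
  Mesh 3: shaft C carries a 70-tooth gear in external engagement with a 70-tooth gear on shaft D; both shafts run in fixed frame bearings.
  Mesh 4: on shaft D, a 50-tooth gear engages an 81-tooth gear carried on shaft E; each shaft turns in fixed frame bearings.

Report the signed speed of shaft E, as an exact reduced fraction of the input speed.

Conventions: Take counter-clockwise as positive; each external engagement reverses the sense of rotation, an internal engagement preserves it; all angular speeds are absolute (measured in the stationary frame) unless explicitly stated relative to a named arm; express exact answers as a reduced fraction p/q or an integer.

4-mesh fixed-axis compound train (all bearings frame-fixed)
mesh 1 [40T→40T]: |ω|/ω_in = 1×40/40 = 1, sense flips to −
mesh 2 [72T→90T]: |ω|/ω_in = 1×72/90 = 4/5, sense flips to +
mesh 3 [70T→70T]: |ω|/ω_in = (4/5)×70/70 = 4/5, sense flips to −
mesh 4 [50T→81T]: |ω|/ω_in = (4/5)×50/81 = 40/81, sense flips to +
signed output speed (× input speed) = 40/81

40/81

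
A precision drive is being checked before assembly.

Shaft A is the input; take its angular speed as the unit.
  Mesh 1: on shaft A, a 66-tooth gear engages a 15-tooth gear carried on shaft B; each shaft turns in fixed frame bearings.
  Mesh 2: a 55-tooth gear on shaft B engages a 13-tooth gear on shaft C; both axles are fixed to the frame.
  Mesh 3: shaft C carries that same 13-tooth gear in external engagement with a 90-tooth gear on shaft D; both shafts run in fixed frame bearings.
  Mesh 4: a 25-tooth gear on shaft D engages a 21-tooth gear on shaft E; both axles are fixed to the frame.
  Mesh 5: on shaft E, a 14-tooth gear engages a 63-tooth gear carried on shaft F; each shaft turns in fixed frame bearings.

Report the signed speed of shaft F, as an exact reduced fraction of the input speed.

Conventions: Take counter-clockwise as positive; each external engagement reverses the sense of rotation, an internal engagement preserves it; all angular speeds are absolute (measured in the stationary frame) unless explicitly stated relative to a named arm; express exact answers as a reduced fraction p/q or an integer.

5-mesh fixed-axis compound train (all bearings frame-fixed)
mesh 1 [66T→15T]: |ω|/ω_in = 1×66/15 = 22/5, sense flips to −
mesh 2 [55T→13T]: |ω|/ω_in = (22/5)×55/13 = 242/13, sense flips to +
mesh 3 [13T→90T]: |ω|/ω_in = (242/13)×13/90 = 121/45, sense flips to −
mesh 4 [25T→21T]: |ω|/ω_in = (121/45)×25/21 = 605/189, sense flips to +
mesh 5 [14T→63T]: |ω|/ω_in = (605/189)×14/63 = 1210/1701, sense flips to −
signed output speed (× input speed) = -1210/1701

-1210/1701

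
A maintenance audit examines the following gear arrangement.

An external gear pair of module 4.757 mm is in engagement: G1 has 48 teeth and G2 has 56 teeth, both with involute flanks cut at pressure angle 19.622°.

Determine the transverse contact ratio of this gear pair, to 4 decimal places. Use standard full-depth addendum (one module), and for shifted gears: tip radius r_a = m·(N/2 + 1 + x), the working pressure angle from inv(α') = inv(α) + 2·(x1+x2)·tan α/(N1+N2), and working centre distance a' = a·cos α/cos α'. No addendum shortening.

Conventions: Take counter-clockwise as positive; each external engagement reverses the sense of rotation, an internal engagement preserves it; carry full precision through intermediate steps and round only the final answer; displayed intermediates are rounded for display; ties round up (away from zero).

single-mesh involute tooth geometry (48T engaging 56T at module 4.757)
base radii: r_b1 = 107.538102, r_b2 = 125.461119
tip radii: r_a1 = 118.925000, r_a2 = 137.953000
no profile shift: α' = α, a' = a
action lengths: √(r_a1²−r_b1²) = 50.781022, √(r_a2²−r_b2²) = 57.363210
base pitch p_b = π·m·cos α = 14.076705
CR = (50.781022 + 57.363210 − 247.364000·sin 19.62200°)/14.076705 = 1.781391
contact ratio ≈ 1.7814

1.7814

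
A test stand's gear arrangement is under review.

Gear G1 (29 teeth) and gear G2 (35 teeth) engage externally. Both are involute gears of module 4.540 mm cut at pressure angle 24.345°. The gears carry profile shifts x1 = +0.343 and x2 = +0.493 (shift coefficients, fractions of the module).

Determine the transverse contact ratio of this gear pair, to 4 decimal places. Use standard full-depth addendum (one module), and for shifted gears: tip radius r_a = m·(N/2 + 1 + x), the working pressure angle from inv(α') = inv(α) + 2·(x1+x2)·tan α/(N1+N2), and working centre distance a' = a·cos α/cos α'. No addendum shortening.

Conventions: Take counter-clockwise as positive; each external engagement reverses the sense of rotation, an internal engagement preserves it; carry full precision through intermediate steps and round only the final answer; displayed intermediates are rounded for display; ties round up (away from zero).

1.4176

single-mesh involute tooth geometry (29T engaging 35T at module 4.540)
base radii: r_b1 = 59.976383, r_b2 = 72.385290
tip radii: r_a1 = 71.927220, r_a2 = 86.228220
inv(α') = inv(24.345°) + 2·(+0.343+0.493)·tan α/(29+35) = 0.03938336  ⇒  α' = 27.23957°
a' = a·cos α / cos α' = 145.2800·cos 24.345°/cos 27.23957° = 148.871445
action lengths: √(r_a1²−r_b1²) = 39.703381, √(r_a2²−r_b2²) = 46.858039
base pitch p_b = π·m·cos α = 12.994577
CR = (39.703381 + 46.858039 − 148.871445·sin 27.23957°)/12.994577 = 1.417604
contact ratio ≈ 1.4176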